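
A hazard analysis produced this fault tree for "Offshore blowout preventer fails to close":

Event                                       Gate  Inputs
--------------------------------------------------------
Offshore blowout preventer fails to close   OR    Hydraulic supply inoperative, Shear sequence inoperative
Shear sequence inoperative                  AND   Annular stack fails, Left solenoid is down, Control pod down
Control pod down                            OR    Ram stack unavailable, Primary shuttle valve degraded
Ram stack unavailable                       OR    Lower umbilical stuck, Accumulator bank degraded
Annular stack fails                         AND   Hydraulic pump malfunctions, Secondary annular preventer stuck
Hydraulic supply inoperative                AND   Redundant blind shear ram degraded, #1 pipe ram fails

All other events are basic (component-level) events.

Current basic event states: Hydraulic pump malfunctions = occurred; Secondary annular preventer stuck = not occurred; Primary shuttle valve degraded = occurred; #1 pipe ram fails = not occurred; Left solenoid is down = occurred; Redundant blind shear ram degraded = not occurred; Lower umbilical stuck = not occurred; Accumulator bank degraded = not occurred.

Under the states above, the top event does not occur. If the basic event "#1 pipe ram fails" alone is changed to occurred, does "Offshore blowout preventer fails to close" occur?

Counterfactual: set "#1 pipe ram fails" to occurred.
Hydraulic supply inoperative [AND]: Redundant blind shear ram degraded=not, #1 pipe ram fails=occurs → not all inputs occur → does not occur.
Annular stack fails [AND]: Hydraulic pump malfunctions=occurs, Secondary annular preventer stuck=not → not all inputs occur → does not occur.
Ram stack unavailable [OR]: Lower umbilical stuck=not, Accumulator bank degraded=not → no input occurs → does not occur.
Control pod down [OR]: Ram stack unavailable=not, Primary shuttle valve degraded=occurs → at least one input occurs → occurs.
Shear sequence inoperative [AND]: Annular stack fails=not, Left solenoid is down=occurs, Control pod down=occurs → not all inputs occur → does not occur.
Offshore blowout preventer fails to close [OR]: Hydraulic supply inoperative=not, Shear sequence inoperative=not → no input occurs → does not occur.

No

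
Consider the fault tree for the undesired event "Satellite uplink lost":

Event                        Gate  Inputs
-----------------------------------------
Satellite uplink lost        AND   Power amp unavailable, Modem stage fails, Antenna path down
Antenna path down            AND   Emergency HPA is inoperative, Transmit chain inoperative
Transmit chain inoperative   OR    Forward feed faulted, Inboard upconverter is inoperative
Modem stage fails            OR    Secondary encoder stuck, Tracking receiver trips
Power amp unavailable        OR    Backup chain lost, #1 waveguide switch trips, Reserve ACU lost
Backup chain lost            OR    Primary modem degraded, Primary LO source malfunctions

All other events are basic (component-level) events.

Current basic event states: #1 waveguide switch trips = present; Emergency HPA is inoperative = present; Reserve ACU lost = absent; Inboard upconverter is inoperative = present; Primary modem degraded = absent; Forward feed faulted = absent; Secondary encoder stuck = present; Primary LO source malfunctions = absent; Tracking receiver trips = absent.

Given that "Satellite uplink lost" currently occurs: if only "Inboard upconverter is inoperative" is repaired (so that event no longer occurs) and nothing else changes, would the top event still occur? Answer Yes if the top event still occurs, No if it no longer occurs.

No

Counterfactual: set "Inboard upconverter is inoperative" to not occurred.
Backup chain lost [OR]: Primary modem degraded=not, Primary LO source malfunctions=not → no input occurs → does not occur.
Power amp unavailable [OR]: Backup chain lost=not, #1 waveguide switch trips=occurs, Reserve ACU lost=not → at least one input occurs → occurs.
Modem stage fails [OR]: Secondary encoder stuck=occurs, Tracking receiver trips=not → at least one input occurs → occurs.
Transmit chain inoperative [OR]: Forward feed faulted=not, Inboard upconverter is inoperative=not → no input occurs → does not occur.
Antenna path down [AND]: Emergency HPA is inoperative=occurs, Transmit chain inoperative=not → not all inputs occur → does not occur.
Satellite uplink lost [AND]: Power amp unavailable=occurs, Modem stage fails=occurs, Antenna path down=not → not all inputs occur → does not occur.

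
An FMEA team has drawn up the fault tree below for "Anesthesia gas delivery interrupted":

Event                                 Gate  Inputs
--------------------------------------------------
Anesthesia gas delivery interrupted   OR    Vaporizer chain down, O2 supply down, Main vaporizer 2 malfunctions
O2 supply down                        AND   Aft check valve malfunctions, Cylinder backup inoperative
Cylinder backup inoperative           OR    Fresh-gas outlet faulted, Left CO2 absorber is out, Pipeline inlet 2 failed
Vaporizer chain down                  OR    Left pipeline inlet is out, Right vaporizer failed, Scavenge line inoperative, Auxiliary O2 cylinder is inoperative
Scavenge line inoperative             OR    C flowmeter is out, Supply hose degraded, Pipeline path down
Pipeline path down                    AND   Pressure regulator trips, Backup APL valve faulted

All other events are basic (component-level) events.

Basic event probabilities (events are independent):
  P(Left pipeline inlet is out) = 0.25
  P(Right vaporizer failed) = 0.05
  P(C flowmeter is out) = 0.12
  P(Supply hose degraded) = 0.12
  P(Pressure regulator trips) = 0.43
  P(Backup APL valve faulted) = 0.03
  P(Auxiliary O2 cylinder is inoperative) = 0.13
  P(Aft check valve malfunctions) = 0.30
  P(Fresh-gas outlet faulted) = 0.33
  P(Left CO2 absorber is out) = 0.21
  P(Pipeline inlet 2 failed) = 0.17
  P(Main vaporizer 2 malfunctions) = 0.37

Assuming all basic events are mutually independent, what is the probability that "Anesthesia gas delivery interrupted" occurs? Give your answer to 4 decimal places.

P(Pipeline path down) [AND] = 0.43 × 0.03 = 0.012900
P(Scavenge line inoperative) [OR] = 1 − (1−0.12) × (1−0.12) × (1−0.012900) = 0.235590
P(Vaporizer chain down) [OR] = 1 − (1−0.25) × (1−0.05) × (1−0.235590) × (1−0.13) = 0.526161
P(Cylinder backup inoperative) [OR] = 1 − (1−0.33) × (1−0.21) × (1−0.17) = 0.560681
P(O2 supply down) [AND] = 0.30 × 0.560681 = 0.168204
P(Anesthesia gas delivery interrupted) [OR] = 1 − (1−0.526161) × (1−0.168204) × (1−0.37) = 0.751693
Rounded to 4 decimal places: P(Anesthesia gas delivery interrupted) ≈ 0.7517.

0.7517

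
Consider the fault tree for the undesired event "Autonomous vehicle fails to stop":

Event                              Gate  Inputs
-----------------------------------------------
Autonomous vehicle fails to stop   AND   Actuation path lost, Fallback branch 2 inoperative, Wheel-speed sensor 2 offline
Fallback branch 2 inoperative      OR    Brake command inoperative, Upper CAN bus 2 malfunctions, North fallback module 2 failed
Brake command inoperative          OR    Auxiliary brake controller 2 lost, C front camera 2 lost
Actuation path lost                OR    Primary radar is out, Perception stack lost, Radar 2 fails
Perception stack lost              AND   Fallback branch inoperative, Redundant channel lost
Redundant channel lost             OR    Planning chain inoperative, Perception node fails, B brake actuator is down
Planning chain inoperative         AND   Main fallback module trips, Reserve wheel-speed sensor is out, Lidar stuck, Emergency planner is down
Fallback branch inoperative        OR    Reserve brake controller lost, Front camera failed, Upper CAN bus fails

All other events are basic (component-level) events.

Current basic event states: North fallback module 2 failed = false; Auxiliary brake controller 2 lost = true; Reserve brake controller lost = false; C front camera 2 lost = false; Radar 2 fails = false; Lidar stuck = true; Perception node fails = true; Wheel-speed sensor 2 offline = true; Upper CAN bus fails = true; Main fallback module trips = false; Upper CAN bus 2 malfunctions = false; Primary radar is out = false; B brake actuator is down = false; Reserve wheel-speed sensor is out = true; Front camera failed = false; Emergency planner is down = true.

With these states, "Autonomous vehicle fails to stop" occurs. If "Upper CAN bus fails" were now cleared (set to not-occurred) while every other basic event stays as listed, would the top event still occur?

No

Counterfactual: set "Upper CAN bus fails" to not occurred.
Fallback branch inoperative [OR]: Reserve brake controller lost=not, Front camera failed=not, Upper CAN bus fails=not → no input occurs → does not occur.
Planning chain inoperative [AND]: Main fallback module trips=not, Reserve wheel-speed sensor is out=occurs, Lidar stuck=occurs, Emergency planner is down=occurs → not all inputs occur → does not occur.
Redundant channel lost [OR]: Planning chain inoperative=not, Perception node fails=occurs, B brake actuator is down=not → at least one input occurs → occurs.
Perception stack lost [AND]: Fallback branch inoperative=not, Redundant channel lost=occurs → not all inputs occur → does not occur.
Actuation path lost [OR]: Primary radar is out=not, Perception stack lost=not, Radar 2 fails=not → no input occurs → does not occur.
Brake command inoperative [OR]: Auxiliary brake controller 2 lost=occurs, C front camera 2 lost=not → at least one input occurs → occurs.
Fallback branch 2 inoperative [OR]: Brake command inoperative=occurs, Upper CAN bus 2 malfunctions=not, North fallback module 2 failed=not → at least one input occurs → occurs.
Autonomous vehicle fails to stop [AND]: Actuation path lost=not, Fallback branch 2 inoperative=occurs, Wheel-speed sensor 2 offline=occurs → not all inputs occur → does not occur.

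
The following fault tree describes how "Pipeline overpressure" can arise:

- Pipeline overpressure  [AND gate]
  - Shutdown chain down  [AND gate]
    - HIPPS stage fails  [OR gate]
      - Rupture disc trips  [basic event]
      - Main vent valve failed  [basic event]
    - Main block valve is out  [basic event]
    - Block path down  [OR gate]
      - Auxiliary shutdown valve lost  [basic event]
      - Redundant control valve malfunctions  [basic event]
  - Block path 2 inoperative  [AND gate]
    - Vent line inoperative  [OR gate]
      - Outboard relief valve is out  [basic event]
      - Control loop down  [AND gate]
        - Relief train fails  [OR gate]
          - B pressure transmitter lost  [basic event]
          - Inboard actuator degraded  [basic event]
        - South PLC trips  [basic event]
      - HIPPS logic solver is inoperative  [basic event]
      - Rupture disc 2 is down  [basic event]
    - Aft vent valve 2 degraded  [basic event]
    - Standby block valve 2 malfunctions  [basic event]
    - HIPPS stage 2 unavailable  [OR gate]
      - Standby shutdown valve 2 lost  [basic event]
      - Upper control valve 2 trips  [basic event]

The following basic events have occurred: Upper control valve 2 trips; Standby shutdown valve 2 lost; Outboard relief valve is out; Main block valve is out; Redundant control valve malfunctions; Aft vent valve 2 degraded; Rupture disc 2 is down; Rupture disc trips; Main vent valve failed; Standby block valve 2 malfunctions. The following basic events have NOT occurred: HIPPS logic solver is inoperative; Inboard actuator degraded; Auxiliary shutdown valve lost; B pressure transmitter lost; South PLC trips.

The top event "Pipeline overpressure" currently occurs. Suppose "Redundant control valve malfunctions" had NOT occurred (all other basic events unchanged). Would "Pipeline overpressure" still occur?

No

Counterfactual: set "Redundant control valve malfunctions" to not occurred.
HIPPS stage fails [OR]: Rupture disc trips=occurs, Main vent valve failed=occurs → at least one input occurs → occurs.
Block path down [OR]: Auxiliary shutdown valve lost=not, Redundant control valve malfunctions=not → no input occurs → does not occur.
Shutdown chain down [AND]: HIPPS stage fails=occurs, Main block valve is out=occurs, Block path down=not → not all inputs occur → does not occur.
Relief train fails [OR]: B pressure transmitter lost=not, Inboard actuator degraded=not → no input occurs → does not occur.
Control loop down [AND]: Relief train fails=not, South PLC trips=not → not all inputs occur → does not occur.
Vent line inoperative [OR]: Outboard relief valve is out=occurs, Control loop down=not, HIPPS logic solver is inoperative=not, Rupture disc 2 is down=occurs → at least one input occurs → occurs.
HIPPS stage 2 unavailable [OR]: Standby shutdown valve 2 lost=occurs, Upper control valve 2 trips=occurs → at least one input occurs → occurs.
Block path 2 inoperative [AND]: Vent line inoperative=occurs, Aft vent valve 2 degraded=occurs, Standby block valve 2 malfunctions=occurs, HIPPS stage 2 unavailable=occurs → all inputs occur → occurs.
Pipeline overpressure [AND]: Shutdown chain down=not, Block path 2 inoperative=occurs → not all inputs occur → does not occur.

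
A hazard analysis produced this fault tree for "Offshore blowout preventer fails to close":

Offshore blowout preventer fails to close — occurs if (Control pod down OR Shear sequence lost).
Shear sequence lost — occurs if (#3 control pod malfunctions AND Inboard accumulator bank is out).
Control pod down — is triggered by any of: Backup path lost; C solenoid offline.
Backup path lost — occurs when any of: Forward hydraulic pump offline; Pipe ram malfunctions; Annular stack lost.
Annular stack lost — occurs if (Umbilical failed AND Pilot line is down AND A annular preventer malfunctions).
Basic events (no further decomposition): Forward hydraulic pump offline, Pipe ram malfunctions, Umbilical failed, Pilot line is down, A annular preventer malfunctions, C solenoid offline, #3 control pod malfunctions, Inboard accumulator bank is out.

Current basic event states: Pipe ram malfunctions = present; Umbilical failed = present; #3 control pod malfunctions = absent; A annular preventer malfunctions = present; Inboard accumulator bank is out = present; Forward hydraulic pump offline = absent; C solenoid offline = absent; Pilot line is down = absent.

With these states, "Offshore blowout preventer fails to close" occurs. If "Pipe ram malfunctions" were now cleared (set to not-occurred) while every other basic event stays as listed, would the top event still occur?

No

Counterfactual: set "Pipe ram malfunctions" to not occurred.
Annular stack lost [AND]: Umbilical failed=occurs, Pilot line is down=not, A annular preventer malfunctions=occurs → not all inputs occur → does not occur.
Backup path lost [OR]: Forward hydraulic pump offline=not, Pipe ram malfunctions=not, Annular stack lost=not → no input occurs → does not occur.
Control pod down [OR]: Backup path lost=not, C solenoid offline=not → no input occurs → does not occur.
Shear sequence lost [AND]: #3 control pod malfunctions=not, Inboard accumulator bank is out=occurs → not all inputs occur → does not occur.
Offshore blowout preventer fails to close [OR]: Control pod down=not, Shear sequence lost=not → no input occurs → does not occur.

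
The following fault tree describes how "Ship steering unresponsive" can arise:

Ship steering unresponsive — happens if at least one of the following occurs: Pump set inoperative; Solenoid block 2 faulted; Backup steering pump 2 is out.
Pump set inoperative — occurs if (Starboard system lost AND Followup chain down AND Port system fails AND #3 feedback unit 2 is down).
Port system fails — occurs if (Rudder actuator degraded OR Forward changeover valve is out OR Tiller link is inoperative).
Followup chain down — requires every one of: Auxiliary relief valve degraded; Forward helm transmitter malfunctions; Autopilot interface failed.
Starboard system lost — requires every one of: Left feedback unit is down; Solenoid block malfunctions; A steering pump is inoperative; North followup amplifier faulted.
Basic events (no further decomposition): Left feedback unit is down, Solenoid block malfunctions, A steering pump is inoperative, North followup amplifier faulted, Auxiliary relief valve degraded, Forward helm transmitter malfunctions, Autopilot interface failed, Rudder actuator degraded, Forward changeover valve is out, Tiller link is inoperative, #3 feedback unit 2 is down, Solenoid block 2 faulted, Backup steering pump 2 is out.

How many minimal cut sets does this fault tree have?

Starboard system lost [AND]: one cut set from each child combined → 1 × 1 × 1 × 1 = 1 cut set(s).
Followup chain down [AND]: one cut set from each child combined → 1 × 1 × 1 = 1 cut set(s).
Port system fails [OR]: union of children's cut sets → 3 cut set(s).
Pump set inoperative [AND]: one cut set from each child combined → 1 × 1 × 3 × 1 = 3 cut set(s).
Ship steering unresponsive [OR]: union of children's cut sets → 5 cut set(s).
Minimal cut sets: {#3 feedback unit 2 is down, A steering pump is inoperative, Autopilot interface failed, Auxiliary relief valve degraded, Forward helm transmitter malfunctions, Left feedback unit is down, North followup amplifier faulted, Rudder actuator degraded, Solenoid block malfunctions}; {#3 feedback unit 2 is down, A steering pump is inoperative, Autopilot interface failed, Auxiliary relief valve degraded, Forward changeover valve is out, Forward helm transmitter malfunctions, Left feedback unit is down, North followup amplifier faulted, Solenoid block malfunctions}; {#3 feedback unit 2 is down, A steering pump is inoperative, Autopilot interface failed, Auxiliary relief valve degraded, Forward helm transmitter malfunctions, Left feedback unit is down, North followup amplifier faulted, Solenoid block malfunctions, Tiller link is inoperative}; {Solenoid block 2 faulted}; {Backup steering pump 2 is out}.

5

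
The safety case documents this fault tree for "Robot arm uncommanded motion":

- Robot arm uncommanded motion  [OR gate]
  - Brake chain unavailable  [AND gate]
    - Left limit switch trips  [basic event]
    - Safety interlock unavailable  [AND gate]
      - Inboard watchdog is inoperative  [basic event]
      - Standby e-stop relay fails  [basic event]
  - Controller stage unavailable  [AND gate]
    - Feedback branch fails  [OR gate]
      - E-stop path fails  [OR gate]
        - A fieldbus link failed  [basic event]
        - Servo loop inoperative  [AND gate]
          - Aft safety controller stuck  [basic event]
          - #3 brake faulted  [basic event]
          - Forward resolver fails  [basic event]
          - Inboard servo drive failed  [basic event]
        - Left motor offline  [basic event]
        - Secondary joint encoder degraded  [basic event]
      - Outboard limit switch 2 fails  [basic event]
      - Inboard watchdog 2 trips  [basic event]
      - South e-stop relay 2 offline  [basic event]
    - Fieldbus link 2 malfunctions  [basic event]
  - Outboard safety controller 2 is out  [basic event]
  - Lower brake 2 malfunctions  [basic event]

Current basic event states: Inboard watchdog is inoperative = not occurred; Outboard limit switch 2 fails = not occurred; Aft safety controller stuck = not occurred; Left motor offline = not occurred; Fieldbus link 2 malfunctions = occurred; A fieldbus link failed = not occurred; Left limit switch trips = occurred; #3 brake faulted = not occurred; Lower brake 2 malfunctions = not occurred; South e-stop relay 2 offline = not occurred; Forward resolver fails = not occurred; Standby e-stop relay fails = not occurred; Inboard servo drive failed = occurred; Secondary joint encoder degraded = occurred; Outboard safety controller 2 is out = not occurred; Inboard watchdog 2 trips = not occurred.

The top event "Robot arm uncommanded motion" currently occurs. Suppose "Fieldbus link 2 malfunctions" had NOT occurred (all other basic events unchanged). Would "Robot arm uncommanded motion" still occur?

No

Counterfactual: set "Fieldbus link 2 malfunctions" to not occurred.
Safety interlock unavailable [AND]: Inboard watchdog is inoperative=not, Standby e-stop relay fails=not → not all inputs occur → does not occur.
Brake chain unavailable [AND]: Left limit switch trips=occurs, Safety interlock unavailable=not → not all inputs occur → does not occur.
Servo loop inoperative [AND]: Aft safety controller stuck=not, #3 brake faulted=not, Forward resolver fails=not, Inboard servo drive failed=occurs → not all inputs occur → does not occur.
E-stop path fails [OR]: A fieldbus link failed=not, Servo loop inoperative=not, Left motor offline=not, Secondary joint encoder degraded=occurs → at least one input occurs → occurs.
Feedback branch fails [OR]: E-stop path fails=occurs, Outboard limit switch 2 fails=not, Inboard watchdog 2 trips=not, South e-stop relay 2 offline=not → at least one input occurs → occurs.
Controller stage unavailable [AND]: Feedback branch fails=occurs, Fieldbus link 2 malfunctions=not → not all inputs occur → does not occur.
Robot arm uncommanded motion [OR]: Brake chain unavailable=not, Controller stage unavailable=not, Outboard safety controller 2 is out=not, Lower brake 2 malfunctions=not → no input occurs → does not occur.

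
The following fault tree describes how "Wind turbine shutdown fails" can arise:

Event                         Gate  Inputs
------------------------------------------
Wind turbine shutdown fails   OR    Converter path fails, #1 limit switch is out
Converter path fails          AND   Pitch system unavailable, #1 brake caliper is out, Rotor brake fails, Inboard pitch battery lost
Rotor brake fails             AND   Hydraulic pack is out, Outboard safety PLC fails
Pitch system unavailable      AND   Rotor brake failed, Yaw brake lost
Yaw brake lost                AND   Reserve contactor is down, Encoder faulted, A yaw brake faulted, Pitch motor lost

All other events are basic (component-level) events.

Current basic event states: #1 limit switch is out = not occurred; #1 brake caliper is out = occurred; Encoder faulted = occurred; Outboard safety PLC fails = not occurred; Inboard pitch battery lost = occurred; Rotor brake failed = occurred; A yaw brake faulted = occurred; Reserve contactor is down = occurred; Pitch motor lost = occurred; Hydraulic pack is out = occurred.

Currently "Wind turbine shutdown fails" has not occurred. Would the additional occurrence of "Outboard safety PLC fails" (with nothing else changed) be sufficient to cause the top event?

Yes

Counterfactual: set "Outboard safety PLC fails" to occurred.
Yaw brake lost [AND]: Reserve contactor is down=occurs, Encoder faulted=occurs, A yaw brake faulted=occurs, Pitch motor lost=occurs → all inputs occur → occurs.
Pitch system unavailable [AND]: Rotor brake failed=occurs, Yaw brake lost=occurs → all inputs occur → occurs.
Rotor brake fails [AND]: Hydraulic pack is out=occurs, Outboard safety PLC fails=occurs → all inputs occur → occurs.
Converter path fails [AND]: Pitch system unavailable=occurs, #1 brake caliper is out=occurs, Rotor brake fails=occurs, Inboard pitch battery lost=occurs → all inputs occur → occurs.
Wind turbine shutdown fails [OR]: Converter path fails=occurs, #1 limit switch is out=not → at least one input occurs → occurs.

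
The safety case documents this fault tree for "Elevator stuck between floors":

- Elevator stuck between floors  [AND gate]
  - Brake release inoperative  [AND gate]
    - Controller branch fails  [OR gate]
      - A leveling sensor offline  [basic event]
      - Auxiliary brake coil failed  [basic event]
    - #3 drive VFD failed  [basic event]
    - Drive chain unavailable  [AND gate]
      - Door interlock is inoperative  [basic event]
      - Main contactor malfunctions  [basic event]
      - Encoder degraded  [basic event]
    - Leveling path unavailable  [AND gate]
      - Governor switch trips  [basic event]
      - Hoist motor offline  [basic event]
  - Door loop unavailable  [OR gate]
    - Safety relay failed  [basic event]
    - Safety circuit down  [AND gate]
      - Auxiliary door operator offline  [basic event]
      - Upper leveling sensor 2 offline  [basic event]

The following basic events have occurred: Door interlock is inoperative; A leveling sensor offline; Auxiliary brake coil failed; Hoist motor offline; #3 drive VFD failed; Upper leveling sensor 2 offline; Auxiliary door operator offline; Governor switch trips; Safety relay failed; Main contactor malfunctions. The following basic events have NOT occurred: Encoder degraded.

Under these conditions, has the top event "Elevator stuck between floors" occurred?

No

Controller branch fails [OR]: A leveling sensor offline=occurs, Auxiliary brake coil failed=occurs → at least one input occurs → occurs.
Drive chain unavailable [AND]: Door interlock is inoperative=occurs, Main contactor malfunctions=occurs, Encoder degraded=not → not all inputs occur → does not occur.
Leveling path unavailable [AND]: Governor switch trips=occurs, Hoist motor offline=occurs → all inputs occur → occurs.
Brake release inoperative [AND]: Controller branch fails=occurs, #3 drive VFD failed=occurs, Drive chain unavailable=not, Leveling path unavailable=occurs → not all inputs occur → does not occur.
Safety circuit down [AND]: Auxiliary door operator offline=occurs, Upper leveling sensor 2 offline=occurs → all inputs occur → occurs.
Door loop unavailable [OR]: Safety relay failed=occurs, Safety circuit down=occurs → at least one input occurs → occurs.
Elevator stuck between floors [AND]: Brake release inoperative=not, Door loop unavailable=occurs → not all inputs occur → does not occur.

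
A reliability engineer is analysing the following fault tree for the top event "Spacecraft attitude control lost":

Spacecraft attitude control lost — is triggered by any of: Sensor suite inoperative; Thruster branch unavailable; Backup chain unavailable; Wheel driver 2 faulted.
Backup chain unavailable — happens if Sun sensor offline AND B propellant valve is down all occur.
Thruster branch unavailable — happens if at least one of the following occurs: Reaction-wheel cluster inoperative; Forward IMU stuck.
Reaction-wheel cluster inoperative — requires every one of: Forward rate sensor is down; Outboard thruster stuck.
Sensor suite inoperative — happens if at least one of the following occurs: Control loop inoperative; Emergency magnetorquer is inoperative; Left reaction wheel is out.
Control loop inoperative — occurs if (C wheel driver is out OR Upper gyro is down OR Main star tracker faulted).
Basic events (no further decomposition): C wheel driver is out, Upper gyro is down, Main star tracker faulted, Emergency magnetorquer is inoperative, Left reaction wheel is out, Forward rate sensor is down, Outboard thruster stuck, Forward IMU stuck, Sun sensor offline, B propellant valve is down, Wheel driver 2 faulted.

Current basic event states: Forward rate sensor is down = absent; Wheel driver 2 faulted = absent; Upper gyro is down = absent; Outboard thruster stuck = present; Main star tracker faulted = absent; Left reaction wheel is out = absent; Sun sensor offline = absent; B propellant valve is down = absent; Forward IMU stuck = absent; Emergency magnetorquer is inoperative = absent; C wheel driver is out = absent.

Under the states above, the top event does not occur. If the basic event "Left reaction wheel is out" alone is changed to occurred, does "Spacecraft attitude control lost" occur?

Counterfactual: set "Left reaction wheel is out" to occurred.
Control loop inoperative [OR]: C wheel driver is out=not, Upper gyro is down=not, Main star tracker faulted=not → no input occurs → does not occur.
Sensor suite inoperative [OR]: Control loop inoperative=not, Emergency magnetorquer is inoperative=not, Left reaction wheel is out=occurs → at least one input occurs → occurs.
Reaction-wheel cluster inoperative [AND]: Forward rate sensor is down=not, Outboard thruster stuck=occurs → not all inputs occur → does not occur.
Thruster branch unavailable [OR]: Reaction-wheel cluster inoperative=not, Forward IMU stuck=not → no input occurs → does not occur.
Backup chain unavailable [AND]: Sun sensor offline=not, B propellant valve is down=not → not all inputs occur → does not occur.
Spacecraft attitude control lost [OR]: Sensor suite inoperative=occurs, Thruster branch unavailable=not, Backup chain unavailable=not, Wheel driver 2 faulted=not → at least one input occurs → occurs.

Yes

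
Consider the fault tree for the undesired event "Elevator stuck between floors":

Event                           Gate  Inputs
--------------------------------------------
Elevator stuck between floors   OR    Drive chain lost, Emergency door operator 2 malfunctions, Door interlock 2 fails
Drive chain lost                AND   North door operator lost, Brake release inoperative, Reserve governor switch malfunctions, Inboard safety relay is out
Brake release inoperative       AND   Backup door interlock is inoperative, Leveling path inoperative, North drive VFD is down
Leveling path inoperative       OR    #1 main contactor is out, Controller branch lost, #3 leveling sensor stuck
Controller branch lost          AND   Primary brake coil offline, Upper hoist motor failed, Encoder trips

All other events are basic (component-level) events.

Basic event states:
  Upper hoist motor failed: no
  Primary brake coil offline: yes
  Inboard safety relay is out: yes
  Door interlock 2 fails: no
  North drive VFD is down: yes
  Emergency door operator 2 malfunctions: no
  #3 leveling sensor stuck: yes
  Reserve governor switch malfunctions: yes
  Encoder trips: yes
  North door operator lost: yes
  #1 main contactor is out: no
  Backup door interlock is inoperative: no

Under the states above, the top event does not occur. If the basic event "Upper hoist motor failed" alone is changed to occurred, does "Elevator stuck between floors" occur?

No

Counterfactual: set "Upper hoist motor failed" to occurred.
Controller branch lost [AND]: Primary brake coil offline=occurs, Upper hoist motor failed=occurs, Encoder trips=occurs → all inputs occur → occurs.
Leveling path inoperative [OR]: #1 main contactor is out=not, Controller branch lost=occurs, #3 leveling sensor stuck=occurs → at least one input occurs → occurs.
Brake release inoperative [AND]: Backup door interlock is inoperative=not, Leveling path inoperative=occurs, North drive VFD is down=occurs → not all inputs occur → does not occur.
Drive chain lost [AND]: North door operator lost=occurs, Brake release inoperative=not, Reserve governor switch malfunctions=occurs, Inboard safety relay is out=occurs → not all inputs occur → does not occur.
Elevator stuck between floors [OR]: Drive chain lost=not, Emergency door operator 2 malfunctions=not, Door interlock 2 fails=not → no input occurs → does not occur.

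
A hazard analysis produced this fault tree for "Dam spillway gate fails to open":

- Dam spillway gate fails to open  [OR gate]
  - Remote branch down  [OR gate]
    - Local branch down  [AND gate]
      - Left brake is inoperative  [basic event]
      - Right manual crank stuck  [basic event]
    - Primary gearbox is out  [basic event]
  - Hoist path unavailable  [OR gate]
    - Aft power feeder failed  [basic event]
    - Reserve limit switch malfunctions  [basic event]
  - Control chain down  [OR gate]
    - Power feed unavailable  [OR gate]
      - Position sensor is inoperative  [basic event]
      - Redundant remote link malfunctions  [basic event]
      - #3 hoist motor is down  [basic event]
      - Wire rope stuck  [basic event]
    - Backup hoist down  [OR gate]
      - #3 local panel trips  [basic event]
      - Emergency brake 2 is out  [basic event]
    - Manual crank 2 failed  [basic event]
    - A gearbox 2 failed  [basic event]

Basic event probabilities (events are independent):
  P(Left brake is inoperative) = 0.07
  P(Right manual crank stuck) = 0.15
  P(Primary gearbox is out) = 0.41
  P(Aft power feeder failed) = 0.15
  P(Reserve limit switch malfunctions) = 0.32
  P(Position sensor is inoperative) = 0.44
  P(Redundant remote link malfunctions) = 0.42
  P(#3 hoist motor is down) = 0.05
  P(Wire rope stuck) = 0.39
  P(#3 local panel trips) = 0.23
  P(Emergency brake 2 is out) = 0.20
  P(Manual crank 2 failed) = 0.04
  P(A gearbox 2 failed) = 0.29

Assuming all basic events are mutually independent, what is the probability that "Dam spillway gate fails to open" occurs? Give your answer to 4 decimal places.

0.9733

P(Local branch down) [AND] = 0.07 × 0.15 = 0.010500
P(Remote branch down) [OR] = 1 − (1−0.010500) × (1−0.41) = 0.416195
P(Hoist path unavailable) [OR] = 1 − (1−0.15) × (1−0.32) = 0.422000
P(Power feed unavailable) [OR] = 1 − (1−0.44) × (1−0.42) × (1−0.05) × (1−0.39) = 0.811778
P(Backup hoist down) [OR] = 1 − (1−0.23) × (1−0.20) = 0.384000
P(Control chain down) [OR] = 1 − (1−0.811778) × (1−0.384000) × (1−0.04) × (1−0.29) = 0.920972
P(Dam spillway gate fails to open) [OR] = 1 − (1−0.416195) × (1−0.422000) × (1−0.920972) = 0.973333
Rounded to 4 decimal places: P(Dam spillway gate fails to open) ≈ 0.9733.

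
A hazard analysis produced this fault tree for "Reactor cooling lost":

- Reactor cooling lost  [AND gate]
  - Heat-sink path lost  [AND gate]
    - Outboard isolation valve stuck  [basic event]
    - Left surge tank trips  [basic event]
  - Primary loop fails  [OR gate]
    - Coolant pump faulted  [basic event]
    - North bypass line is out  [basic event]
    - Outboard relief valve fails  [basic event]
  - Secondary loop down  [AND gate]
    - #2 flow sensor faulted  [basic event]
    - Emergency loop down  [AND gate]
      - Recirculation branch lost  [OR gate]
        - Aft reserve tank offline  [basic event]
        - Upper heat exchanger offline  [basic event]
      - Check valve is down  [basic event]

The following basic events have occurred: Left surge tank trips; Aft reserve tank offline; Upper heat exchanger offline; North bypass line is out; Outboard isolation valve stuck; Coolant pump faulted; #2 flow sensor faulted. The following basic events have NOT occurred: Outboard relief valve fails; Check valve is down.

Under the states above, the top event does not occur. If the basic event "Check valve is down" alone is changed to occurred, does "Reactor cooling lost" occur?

Yes

Counterfactual: set "Check valve is down" to occurred.
Heat-sink path lost [AND]: Outboard isolation valve stuck=occurs, Left surge tank trips=occurs → all inputs occur → occurs.
Primary loop fails [OR]: Coolant pump faulted=occurs, North bypass line is out=occurs, Outboard relief valve fails=not → at least one input occurs → occurs.
Recirculation branch lost [OR]: Aft reserve tank offline=occurs, Upper heat exchanger offline=occurs → at least one input occurs → occurs.
Emergency loop down [AND]: Recirculation branch lost=occurs, Check valve is down=occurs → all inputs occur → occurs.
Secondary loop down [AND]: #2 flow sensor faulted=occurs, Emergency loop down=occurs → all inputs occur → occurs.
Reactor cooling lost [AND]: Heat-sink path lost=occurs, Primary loop fails=occurs, Secondary loop down=occurs → all inputs occur → occurs.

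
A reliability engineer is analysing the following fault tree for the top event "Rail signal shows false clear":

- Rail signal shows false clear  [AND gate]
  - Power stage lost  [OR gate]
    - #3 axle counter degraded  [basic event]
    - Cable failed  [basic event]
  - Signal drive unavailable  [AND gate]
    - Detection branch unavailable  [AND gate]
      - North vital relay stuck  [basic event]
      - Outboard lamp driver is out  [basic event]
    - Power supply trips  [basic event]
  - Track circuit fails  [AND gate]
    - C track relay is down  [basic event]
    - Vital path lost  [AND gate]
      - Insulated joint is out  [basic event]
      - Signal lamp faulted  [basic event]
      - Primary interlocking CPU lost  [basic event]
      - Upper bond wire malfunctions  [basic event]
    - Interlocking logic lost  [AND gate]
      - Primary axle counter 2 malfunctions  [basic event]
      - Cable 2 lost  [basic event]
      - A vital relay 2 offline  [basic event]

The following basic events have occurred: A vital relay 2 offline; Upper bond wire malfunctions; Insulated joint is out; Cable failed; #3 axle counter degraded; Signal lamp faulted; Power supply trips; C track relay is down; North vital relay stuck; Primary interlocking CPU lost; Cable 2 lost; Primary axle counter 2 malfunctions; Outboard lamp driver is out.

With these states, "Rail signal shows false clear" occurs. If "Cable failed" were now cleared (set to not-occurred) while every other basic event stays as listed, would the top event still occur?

Yes

Counterfactual: set "Cable failed" to not occurred.
Power stage lost [OR]: #3 axle counter degraded=occurs, Cable failed=not → at least one input occurs → occurs.
Detection branch unavailable [AND]: North vital relay stuck=occurs, Outboard lamp driver is out=occurs → all inputs occur → occurs.
Signal drive unavailable [AND]: Detection branch unavailable=occurs, Power supply trips=occurs → all inputs occur → occurs.
Vital path lost [AND]: Insulated joint is out=occurs, Signal lamp faulted=occurs, Primary interlocking CPU lost=occurs, Upper bond wire malfunctions=occurs → all inputs occur → occurs.
Interlocking logic lost [AND]: Primary axle counter 2 malfunctions=occurs, Cable 2 lost=occurs, A vital relay 2 offline=occurs → all inputs occur → occurs.
Track circuit fails [AND]: C track relay is down=occurs, Vital path lost=occurs, Interlocking logic lost=occurs → all inputs occur → occurs.
Rail signal shows false clear [AND]: Power stage lost=occurs, Signal drive unavailable=occurs, Track circuit fails=occurs → all inputs occur → occurs.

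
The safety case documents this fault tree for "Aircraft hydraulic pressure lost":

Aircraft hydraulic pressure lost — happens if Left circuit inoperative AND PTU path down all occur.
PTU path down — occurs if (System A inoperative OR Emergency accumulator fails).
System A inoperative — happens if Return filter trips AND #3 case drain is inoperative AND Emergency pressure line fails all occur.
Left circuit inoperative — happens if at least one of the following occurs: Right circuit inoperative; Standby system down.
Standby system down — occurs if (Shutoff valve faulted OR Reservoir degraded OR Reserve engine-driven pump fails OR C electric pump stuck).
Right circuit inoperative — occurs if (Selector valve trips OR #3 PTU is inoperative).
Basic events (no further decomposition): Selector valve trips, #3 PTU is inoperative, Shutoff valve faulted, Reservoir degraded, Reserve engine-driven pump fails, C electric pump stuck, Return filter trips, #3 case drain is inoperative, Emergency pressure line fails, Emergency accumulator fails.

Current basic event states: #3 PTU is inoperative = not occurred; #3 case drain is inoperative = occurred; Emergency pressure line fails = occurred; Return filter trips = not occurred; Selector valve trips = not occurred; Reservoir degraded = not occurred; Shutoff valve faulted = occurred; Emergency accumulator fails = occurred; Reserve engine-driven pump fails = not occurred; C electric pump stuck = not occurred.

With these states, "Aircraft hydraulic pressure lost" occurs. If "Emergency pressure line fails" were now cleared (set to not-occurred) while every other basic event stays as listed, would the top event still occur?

Counterfactual: set "Emergency pressure line fails" to not occurred.
Right circuit inoperative [OR]: Selector valve trips=not, #3 PTU is inoperative=not → no input occurs → does not occur.
Standby system down [OR]: Shutoff valve faulted=occurs, Reservoir degraded=not, Reserve engine-driven pump fails=not, C electric pump stuck=not → at least one input occurs → occurs.
Left circuit inoperative [OR]: Right circuit inoperative=not, Standby system down=occurs → at least one input occurs → occurs.
System A inoperative [AND]: Return filter trips=not, #3 case drain is inoperative=occurs, Emergency pressure line fails=not → not all inputs occur → does not occur.
PTU path down [OR]: System A inoperative=not, Emergency accumulator fails=occurs → at least one input occurs → occurs.
Aircraft hydraulic pressure lost [AND]: Left circuit inoperative=occurs, PTU path down=occurs → all inputs occur → occurs.

Yes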